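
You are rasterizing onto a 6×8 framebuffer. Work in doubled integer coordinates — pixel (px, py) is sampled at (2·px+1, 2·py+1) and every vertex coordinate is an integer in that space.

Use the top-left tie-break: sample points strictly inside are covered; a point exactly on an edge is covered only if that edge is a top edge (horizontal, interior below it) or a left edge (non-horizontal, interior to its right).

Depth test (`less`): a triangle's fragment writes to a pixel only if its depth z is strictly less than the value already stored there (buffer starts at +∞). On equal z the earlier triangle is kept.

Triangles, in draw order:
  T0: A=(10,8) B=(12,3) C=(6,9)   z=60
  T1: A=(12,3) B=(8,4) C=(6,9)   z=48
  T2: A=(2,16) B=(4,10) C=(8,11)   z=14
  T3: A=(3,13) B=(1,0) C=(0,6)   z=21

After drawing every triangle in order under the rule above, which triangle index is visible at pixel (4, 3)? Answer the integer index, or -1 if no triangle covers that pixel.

T0:
  2·area = 18  (B↔C swapped to make it positive)
  edge (10, 8)→(6, 9): d=(-4,1) right/bottom  bias=-1
  edge (6, 9)→(12, 3): d=(6,-6) top-left  bias=+0
  edge (12, 3)→(10, 8): d=(-2,5) right/bottom  bias=-1
    (5,2)@(11, 5): e=[11,6,1] → #
    (4,3)@(9, 7): e=[5,6,7] → #
    (5,3)@(11, 7): e=[3,18,-3] → ·
    (4,4)@(9, 9): e=[-3,18,3] → ·
  covered (2 px):
    · · · · · ·
    · · · · · ·
    · · · · · #
    · · · · # ·
    · · · · · ·
    · · · · · ·
    · · · · · ·
    · · · · · ·
T1:
  2·area = 18  (B↔C swapped to make it positive)
  edge (12, 3)→(6, 9): d=(-6,6) right/bottom  bias=-1
  edge (6, 9)→(8, 4): d=(2,-5) top-left  bias=+0
  edge (8, 4)→(12, 3): d=(4,-1) top-left  bias=+0
    (4,2)@(9, 5): e=[6,7,5] → #
    (5,2)@(11, 5): e=[-6,17,7] → ·
    (3,3)@(7, 7): e=[6,1,11] → #
    (4,3)@(9, 7): e=[-6,11,13] → ·
    (3,4)@(7, 9): e=[-6,5,19] → ·
  covered (2 px):
    · · · · · ·
    · · · · · ·
    · · · · # ·
    · · · # · ·
    · · · · · ·
    · · · · · ·
    · · · · · ·
    · · · · · ·
T2:
  2·area = 26
  edge (2, 16)→(4, 10): d=(2,-6) top-left  bias=+0
  edge (4, 10)→(8, 11): d=(4,1) right/bottom  bias=-1
  edge (8, 11)→(2, 16): d=(-6,5) right/bottom  bias=-1
    (3,0)@(7, 1): e=[0,-39,65] → ·  [on edge]
    (2,3)@(5, 7): e=[0,-13,39] → ·  [on edge]
    (2,5)@(5, 11): e=[8,3,15] → #
    (3,5)@(7, 11): e=[20,1,5] → #
    (4,5)@(9, 11): e=[32,-1,-5] → ·
    (1,6)@(3, 13): e=[0,13,13] → #  [on edge]
    (3,6)@(7, 13): e=[24,9,-7] → ·
    (1,7)@(3, 15): e=[4,21,1] → #
    (2,7)@(5, 15): e=[16,19,-9] → ·
  covered (5 px):
    · · · · · ·
    · · · · · ·
    · · · · · ·
    · · · · · ·
    · · · · · ·
    · · # # · ·
    · # # · · ·
    · # · · · ·
T3:
  2·area = 25  (B↔C swapped to make it positive)
  edge (3, 13)→(0, 6): d=(-3,-7) top-left  bias=+0
  edge (0, 6)→(1, 0): d=(1,-6) top-left  bias=+0
  edge (1, 0)→(3, 13): d=(2,13) right/bottom  bias=-1
    (0,0)@(1, 1): e=[22,1,2] → #
    (1,0)@(3, 1): e=[36,13,-24] → ·
    (0,1)@(1, 3): e=[16,3,6] → #
    (1,1)@(3, 3): e=[30,15,-20] → ·
    (0,2)@(1, 5): e=[10,5,10] → #
    (1,2)@(3, 5): e=[24,17,-16] → ·
    (0,3)@(1, 7): e=[4,7,14] → #
    (1,3)@(3, 7): e=[18,19,-12] → ·
    (0,4)@(1, 9): e=[-2,9,18] → ·
    (1,6)@(3, 13): e=[0,25,0] → ·  [on edge]
  covered (4 px):
    # · · · · ·
    # · · · · ·
    # · · · · ·
    # · · · · ·
    · · · · · ·
    · · · · · ·
    · · · · · ·
    · · · · · ·

Z-buffer (winner per pixel, '.' = empty):
  3 . . . . .
  3 . . . . .
  3 . . . 1 0
  3 . . 1 0 .
  . . . . . .
  . . 2 2 . .
  . 2 2 . . .
  . 2 . . . .

Result: 0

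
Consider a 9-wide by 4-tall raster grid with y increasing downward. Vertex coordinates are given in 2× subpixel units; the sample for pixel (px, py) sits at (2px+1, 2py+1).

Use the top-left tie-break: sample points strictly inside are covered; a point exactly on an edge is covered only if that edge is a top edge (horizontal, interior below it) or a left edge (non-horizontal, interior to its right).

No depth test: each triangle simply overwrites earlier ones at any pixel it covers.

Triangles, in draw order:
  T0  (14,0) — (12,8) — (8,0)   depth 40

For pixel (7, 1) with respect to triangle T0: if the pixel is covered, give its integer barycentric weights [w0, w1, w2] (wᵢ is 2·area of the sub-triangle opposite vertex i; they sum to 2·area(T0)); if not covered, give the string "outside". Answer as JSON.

T0:
  2·area = 48
  edge (14, 0)→(12, 8): d=(-2,8) right/bottom  bias=-1
  edge (12, 8)→(8, 0): d=(-4,-8) top-left  bias=+0
  edge (8, 0)→(14, 0): d=(6,0) top-left  bias=+0
    (4,0)@(9, 1): e=[38,4,6] → █
    (5,0)@(11, 1): e=[22,20,6] → █
    (6,0)@(13, 1): e=[6,36,6] → █
    (7,0)@(15, 1): e=[-10,52,6] → ·
    (4,1)@(9, 3): e=[34,-4,18] → ·
    (5,1)@(11, 3): e=[18,12,18] → █
    (7,1)@(15, 3): e=[-14,44,18] → ·
    (5,2)@(11, 5): e=[14,4,30] → █
    (6,2)@(13, 5): e=[-2,20,30] → ·
    (5,3)@(11, 7): e=[10,-4,42] → ·
  covered (6 px):
    · · · · █ █ █ · ·
    · · · · · █ █ · ·
    · · · · · █ · · ·
    · · · · · · · · ·

Result: "outside"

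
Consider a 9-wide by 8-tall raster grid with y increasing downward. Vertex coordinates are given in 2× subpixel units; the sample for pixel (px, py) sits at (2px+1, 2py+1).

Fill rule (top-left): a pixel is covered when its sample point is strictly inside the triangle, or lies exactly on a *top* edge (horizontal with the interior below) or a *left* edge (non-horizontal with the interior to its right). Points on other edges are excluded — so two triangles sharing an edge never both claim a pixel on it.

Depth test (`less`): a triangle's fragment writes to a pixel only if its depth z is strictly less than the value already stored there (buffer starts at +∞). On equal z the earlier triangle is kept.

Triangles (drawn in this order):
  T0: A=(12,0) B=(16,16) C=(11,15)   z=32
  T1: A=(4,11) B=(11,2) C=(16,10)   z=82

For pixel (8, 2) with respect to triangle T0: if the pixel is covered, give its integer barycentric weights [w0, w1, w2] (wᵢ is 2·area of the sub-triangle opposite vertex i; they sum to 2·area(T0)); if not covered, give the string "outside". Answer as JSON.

T0:
  2·area = 76
  edge (12, 0)→(16, 16): d=(4,16) right/bottom  bias=-1
  edge (16, 16)→(11, 15): d=(-5,-1) top-left  bias=+0
  edge (11, 15)→(12, 0): d=(1,-15) top-left  bias=+0
    (6,2)@(13, 5): e=[4,52,20] → #
    (7,2)@(15, 5): e=[-28,54,50] → ·
    (6,3)@(13, 7): e=[12,42,22] → #
    (7,3)@(15, 7): e=[-20,44,52] → ·
    (6,4)@(13, 9): e=[20,32,24] → #
    (7,4)@(15, 9): e=[-12,34,54] → ·
    (6,5)@(13, 11): e=[28,22,26] → #
    (7,5)@(15, 11): e=[-4,24,56] → ·
    (0,6)@(1, 13): e=[228,0,-152] → ·  [on edge]
    (6,6)@(13, 13): e=[36,12,28] → #
    (7,6)@(15, 13): e=[4,14,58] → #
    (8,6)@(17, 13): e=[-28,16,88] → ·
    (5,7)@(11, 15): e=[76,0,0] → #  [on edge]
  covered (9 px):
    · · · · · · · · ·
    · · · · · · · · ·
    · · · · · · # · ·
    · · · · · · # · ·
    · · · · · · # · ·
    · · · · · · # · ·
    · · · · · · # # ·
    · · · · · # # # ·
T1:
  2·area = 101
  edge (4, 11)→(11, 2): d=(7,-9) top-left  bias=+0
  edge (11, 2)→(16, 10): d=(5,8) right/bottom  bias=-1
  edge (16, 10)→(4, 11): d=(-12,1) right/bottom  bias=-1
    (5,1)@(11, 3): e=[7,5,89] → #
    (6,1)@(13, 3): e=[25,-11,87] → ·
    (4,2)@(9, 5): e=[3,31,67] → #
    (6,2)@(13, 5): e=[39,-1,63] → ·
    (4,3)@(9, 7): e=[17,41,43] → #
    (6,3)@(13, 7): e=[53,9,39] → #
    (7,3)@(15, 7): e=[71,-7,37] → ·
    (3,4)@(7, 9): e=[13,67,21] → #
    (7,4)@(15, 9): e=[85,3,13] → #
    (8,4)@(17, 9): e=[103,-13,11] → ·
    (3,5)@(7, 11): e=[27,77,-3] → ·
    (4,5)@(9, 11): e=[45,61,-5] → ·
  covered (11 px):
    · · · · · · · · ·
    · · · · · # · · ·
    · · · · # # · · ·
    · · · · # # # · ·
    · · · # # # # # ·
    · · · · · · · · ·
    · · · · · · · · ·
    · · · · · · · · ·

Answer: "outside"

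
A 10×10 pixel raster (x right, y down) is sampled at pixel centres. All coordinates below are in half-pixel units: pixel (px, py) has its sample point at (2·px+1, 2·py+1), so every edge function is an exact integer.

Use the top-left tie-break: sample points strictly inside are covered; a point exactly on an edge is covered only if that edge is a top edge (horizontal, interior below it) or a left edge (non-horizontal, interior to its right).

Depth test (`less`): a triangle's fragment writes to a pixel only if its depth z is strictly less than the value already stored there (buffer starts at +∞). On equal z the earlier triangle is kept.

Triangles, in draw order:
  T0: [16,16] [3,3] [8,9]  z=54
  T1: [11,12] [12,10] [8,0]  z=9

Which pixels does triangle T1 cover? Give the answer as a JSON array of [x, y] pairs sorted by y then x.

T0:
  2·area = 13  (B↔C swapped to make it positive)
  edge (16, 16)→(8, 9): d=(-8,-7) top-left  bias=+0
  edge (8, 9)→(3, 3): d=(-5,-6) top-left  bias=+0
  edge (3, 3)→(16, 16): d=(13,13) right/bottom  bias=-1
    (0,0)@(1, 1): e=[15,-2,0] → .  [on edge]
    (1,1)@(3, 3): e=[13,0,0] → .  [on edge]
    (2,2)@(5, 5): e=[11,2,0] → .  [on edge]
    (3,3)@(7, 7): e=[9,4,0] → .  [on edge]
    (4,4)@(9, 9): e=[7,6,0] → .  [on edge]
    (5,5)@(11, 11): e=[5,8,0] → .  [on edge]
    (6,6)@(13, 13): e=[3,10,0] → .  [on edge]
    (6,7)@(13, 15): e=[-13,0,26] → .  [on edge]
    (7,7)@(15, 15): e=[1,12,0] → .  [on edge]
    (8,8)@(17, 17): e=[-1,14,0] → .  [on edge]
    (9,9)@(19, 19): e=[-3,16,0] → .  [on edge]
  covered (0 px):
    . . . . . . . . . .
    . . . . . . . . . .
    . . . . . . . . . .
    . . . . . . . . . .
    . . . . . . . . . .
    . . . . . . . . . .
    . . . . . . . . . .
    . . . . . . . . . .
    . . . . . . . . . .
    . . . . . . . . . .
T1:
  2·area = 18  (B↔C swapped to make it positive)
  edge (11, 12)→(8, 0): d=(-3,-12) top-left  bias=+0
  edge (8, 0)→(12, 10): d=(4,10) right/bottom  bias=-1
  edge (12, 10)→(11, 12): d=(-1,2) right/bottom  bias=-1
    (4,1)@(9, 3): e=[3,2,13] → X
    (5,1)@(11, 3): e=[27,-18,9] → .
    (4,2)@(9, 5): e=[-3,10,11] → .
    (5,4)@(11, 9): e=[9,6,3] → X
    (6,4)@(13, 9): e=[33,-14,-1] → .
    (5,5)@(11, 11): e=[3,14,1] → X
    (6,5)@(13, 11): e=[27,-6,-3] → .
    (5,6)@(11, 13): e=[-3,22,-1] → .
  covered (3 px):
    . . . . . . . . . .
    . . . . X . . . . .
    . . . . . . . . . .
    . . . . . . . . . .
    . . . . . X . . . .
    . . . . . X . . . .
    . . . . . . . . . .
    . . . . . . . . . .
    . . . . . . . . . .
    . . . . . . . . . .

Result: [[4,1],[5,4],[5,5]]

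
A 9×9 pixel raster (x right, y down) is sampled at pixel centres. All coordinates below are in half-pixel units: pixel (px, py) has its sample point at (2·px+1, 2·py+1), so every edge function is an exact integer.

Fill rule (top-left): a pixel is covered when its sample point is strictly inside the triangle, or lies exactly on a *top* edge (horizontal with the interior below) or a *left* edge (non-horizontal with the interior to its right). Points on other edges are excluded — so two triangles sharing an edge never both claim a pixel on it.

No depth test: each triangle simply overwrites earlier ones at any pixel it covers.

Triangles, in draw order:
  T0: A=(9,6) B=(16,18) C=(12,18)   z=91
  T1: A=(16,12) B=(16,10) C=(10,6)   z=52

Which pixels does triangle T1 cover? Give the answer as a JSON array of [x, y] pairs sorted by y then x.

T0:
  2·area = 48
  edge (9, 6)→(16, 18): d=(7,12) right/bottom  bias=-1
  edge (16, 18)→(12, 18): d=(-4,0) right/bottom  bias=-1
  edge (12, 18)→(9, 6): d=(-3,-12) top-left  bias=+0
    (5,5)@(11, 11): e=[11,28,9] → X
    (6,5)@(13, 11): e=[-13,28,33] → .
    (5,6)@(11, 13): e=[25,20,3] → X
    (6,6)@(13, 13): e=[1,20,27] → X
    (7,6)@(15, 13): e=[-23,20,51] → .
    (5,7)@(11, 15): e=[39,12,-3] → .
    (6,7)@(13, 15): e=[15,12,21] → X
    (7,7)@(15, 15): e=[-9,12,45] → .
    (6,8)@(13, 17): e=[29,4,15] → X
    (7,8)@(15, 17): e=[5,4,39] → X
    (8,8)@(17, 17): e=[-19,4,63] → .
  covered (6 px):
    . . . . . . . . .
    . . . . . . . . .
    . . . . . . . . .
    . . . . . . . . .
    . . . . . . . . .
    . . . . . X . . .
    . . . . . X X . .
    . . . . . . X . .
    . . . . . . X X .
T1:
  2·area = 12  (B↔C swapped to make it positive)
  edge (16, 12)→(10, 6): d=(-6,-6) top-left  bias=+0
  edge (10, 6)→(16, 10): d=(6,4) right/bottom  bias=-1
  edge (16, 10)→(16, 12): d=(0,2) right/bottom  bias=-1
    (2,0)@(5, 1): e=[0,-10,22] → .  [on edge]
    (3,1)@(7, 3): e=[0,-6,18] → .  [on edge]
    (4,2)@(9, 5): e=[0,-2,14] → .  [on edge]
    (5,3)@(11, 7): e=[0,2,10] → X  [on edge]
    (6,3)@(13, 7): e=[12,-6,6] → .
    (5,4)@(11, 9): e=[-12,14,10] → .
    (6,4)@(13, 9): e=[0,6,6] → X  [on edge]
    (7,4)@(15, 9): e=[12,-2,2] → .
    (6,5)@(13, 11): e=[-12,18,6] → .
    (7,5)@(15, 11): e=[0,10,2] → X  [on edge]
    (8,5)@(17, 11): e=[12,2,-2] → .
    (7,6)@(15, 13): e=[-12,22,2] → .
    (8,6)@(17, 13): e=[0,14,-2] → .  [on edge]
  covered (3 px):
    . . . . . . . . .
    . . . . . . . . .
    . . . . . . . . .
    . . . . . X . . .
    . . . . . . X . .
    . . . . . . . X .
    . . . . . . . . .
    . . . . . . . . .
    . . . . . . . . .

Final: [[5,3],[6,4],[7,5]]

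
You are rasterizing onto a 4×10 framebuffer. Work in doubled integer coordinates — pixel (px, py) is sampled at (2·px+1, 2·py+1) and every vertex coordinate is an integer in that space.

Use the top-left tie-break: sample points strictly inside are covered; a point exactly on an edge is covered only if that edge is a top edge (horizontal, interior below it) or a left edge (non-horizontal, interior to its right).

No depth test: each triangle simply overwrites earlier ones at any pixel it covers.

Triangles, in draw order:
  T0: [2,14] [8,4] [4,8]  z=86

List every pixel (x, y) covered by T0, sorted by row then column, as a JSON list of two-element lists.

T0:
  2·area = 16  (B↔C swapped to make it positive)
  edge (2, 14)→(4, 8): d=(2,-6) top-left  bias=+0
  edge (4, 8)→(8, 4): d=(4,-4) top-left  bias=+0
  edge (8, 4)→(2, 14): d=(-6,10) right/bottom  bias=-1
    (2,2)@(5, 5): e=[0,-8,24] → .  [on edge]
    (3,2)@(7, 5): e=[12,0,4] → X  [on edge]
    (2,3)@(5, 7): e=[4,0,12] → X  [on edge]
    (3,3)@(7, 7): e=[16,8,-8] → .
    (1,4)@(3, 9): e=[-4,0,20] → .  [on edge]
    (2,4)@(5, 9): e=[8,8,0] → .  [on edge]
    (0,5)@(1, 11): e=[-12,0,28] → .  [on edge]
    (1,5)@(3, 11): e=[0,8,8] → X  [on edge]
    (2,5)@(5, 11): e=[12,16,-12] → .
    (1,6)@(3, 13): e=[4,16,-4] → .
    (0,8)@(1, 17): e=[0,24,-8] → .  [on edge]
  covered (3 px):
    . . . .
    . . . .
    . . . X
    . . X .
    . . . .
    . X . .
    . . . .
    . . . .
    . . . .
    . . . .

Final: [[3,2],[2,3],[1,5]]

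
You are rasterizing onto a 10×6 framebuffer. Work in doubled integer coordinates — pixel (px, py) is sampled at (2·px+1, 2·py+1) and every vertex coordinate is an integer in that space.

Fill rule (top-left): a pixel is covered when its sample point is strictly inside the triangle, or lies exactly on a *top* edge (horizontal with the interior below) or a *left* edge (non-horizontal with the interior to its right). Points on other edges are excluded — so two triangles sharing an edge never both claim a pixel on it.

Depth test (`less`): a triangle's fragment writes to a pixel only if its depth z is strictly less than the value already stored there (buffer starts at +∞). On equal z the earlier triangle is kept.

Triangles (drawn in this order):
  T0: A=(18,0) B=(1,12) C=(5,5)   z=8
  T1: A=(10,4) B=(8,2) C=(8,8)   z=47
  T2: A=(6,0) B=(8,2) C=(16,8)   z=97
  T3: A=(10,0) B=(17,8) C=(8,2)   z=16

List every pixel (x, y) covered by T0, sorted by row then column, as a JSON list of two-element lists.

T0:
  2·area = 71
  edge (18, 0)→(1, 12): d=(-17,12) right/bottom  bias=-1
  edge (1, 12)→(5, 5): d=(4,-7) top-left  bias=+0
  edge (5, 5)→(18, 0): d=(13,-5) top-left  bias=+0
    (5,1)@(11, 3): e=[33,34,4] → █
    (6,1)@(13, 3): e=[9,48,14] → █
    (7,1)@(15, 3): e=[-15,62,24] → ·
    (2,2)@(5, 5): e=[71,0,0] → █  [on edge]
    (3,2)@(7, 5): e=[47,14,10] → █
    (4,2)@(9, 5): e=[23,28,20] → █
    (5,2)@(11, 5): e=[-1,42,30] → ·
    (6,2)@(13, 5): e=[-25,56,40] → ·
    (2,3)@(5, 7): e=[37,8,26] → █
    (4,3)@(9, 7): e=[-11,36,46] → ·
    (1,4)@(3, 9): e=[27,2,42] → █
    (3,4)@(7, 9): e=[-21,30,62] → ·
  covered (9 px):
    · · · · · · · · · ·
    · · · · · █ █ · · ·
    · · █ █ █ · · · · ·
    · · █ █ · · · · · ·
    · █ █ · · · · · · ·
    · · · · · · · · · ·
T1:
  2·area = 12  (B↔C swapped to make it positive)
  edge (10, 4)→(8, 8): d=(-2,4) right/bottom  bias=-1
  edge (8, 8)→(8, 2): d=(0,-6) top-left  bias=+0
  edge (8, 2)→(10, 4): d=(2,2) right/bottom  bias=-1
    (3,0)@(7, 1): e=[18,-6,0] → ·  [on edge]
    (4,1)@(9, 3): e=[6,6,0] → ·  [on edge]
    (4,2)@(9, 5): e=[2,6,4] → █
    (5,2)@(11, 5): e=[-6,18,0] → ·  [on edge]
    (4,3)@(9, 7): e=[-2,6,8] → ·
    (6,3)@(13, 7): e=[-18,30,0] → ·  [on edge]
    (7,4)@(15, 9): e=[-30,42,0] → ·  [on edge]
    (8,5)@(17, 11): e=[-42,54,0] → ·  [on edge]
  covered (1 px):
    · · · · · · · · · ·
    · · · · · · · · · ·
    · · · · █ · · · · ·
    · · · · · · · · · ·
    · · · · · · · · · ·
    · · · · · · · · · ·
T2:
  2·area = 4  (B↔C swapped to make it positive)
  edge (6, 0)→(16, 8): d=(10,8) right/bottom  bias=-1
  edge (16, 8)→(8, 2): d=(-8,-6) top-left  bias=+0
  edge (8, 2)→(6, 0): d=(-2,-2) top-left  bias=+0
    (3,0)@(7, 1): e=[2,2,0] → █  [on edge]
    (4,0)@(9, 1): e=[-14,14,4] → ·
    (3,1)@(7, 3): e=[22,-14,-4] → ·
    (4,1)@(9, 3): e=[6,-2,0] → ·  [on edge]
    (5,2)@(11, 5): e=[10,-6,0] → ·  [on edge]
    (6,3)@(13, 7): e=[14,-10,0] → ·  [on edge]
    (7,4)@(15, 9): e=[18,-14,0] → ·  [on edge]
    (8,5)@(17, 11): e=[22,-18,0] → ·  [on edge]
  covered (1 px):
    · · · █ · · · · · ·
    · · · · · · · · · ·
    · · · · · · · · · ·
    · · · · · · · · · ·
    · · · · · · · · · ·
    · · · · · · · · · ·
T3:
  2·area = 30
  edge (10, 0)→(17, 8): d=(7,8) right/bottom  bias=-1
  edge (17, 8)→(8, 2): d=(-9,-6) top-left  bias=+0
  edge (8, 2)→(10, 0): d=(2,-2) top-left  bias=+0
    (4,0)@(9, 1): e=[15,15,0] → █  [on edge]
    (5,0)@(11, 1): e=[-1,27,4] → ·
    (3,1)@(7, 3): e=[45,-15,0] → ·  [on edge]
    (4,1)@(9, 3): e=[29,-3,4] → ·
    (5,1)@(11, 3): e=[13,9,8] → █
    (6,1)@(13, 3): e=[-3,21,12] → ·
    (2,2)@(5, 5): e=[75,-45,0] → ·  [on edge]
    (5,2)@(11, 5): e=[27,-9,12] → ·
    (6,2)@(13, 5): e=[11,3,16] → █
    (7,2)@(15, 5): e=[-5,15,20] → ·
    (1,3)@(3, 7): e=[105,-75,0] → ·  [on edge]
    (6,3)@(13, 7): e=[25,-15,20] → ·
    (0,4)@(1, 9): e=[135,-105,0] → ·  [on edge]
  covered (3 px):
    · · · · █ · · · · ·
    · · · · · █ · · · ·
    · · · · · · █ · · ·
    · · · · · · · · · ·
    · · · · · · · · · ·
    · · · · · · · · · ·

Answer: [[5,1],[6,1],[2,2],[3,2],[4,2],[2,3],[3,3],[1,4],[2,4]]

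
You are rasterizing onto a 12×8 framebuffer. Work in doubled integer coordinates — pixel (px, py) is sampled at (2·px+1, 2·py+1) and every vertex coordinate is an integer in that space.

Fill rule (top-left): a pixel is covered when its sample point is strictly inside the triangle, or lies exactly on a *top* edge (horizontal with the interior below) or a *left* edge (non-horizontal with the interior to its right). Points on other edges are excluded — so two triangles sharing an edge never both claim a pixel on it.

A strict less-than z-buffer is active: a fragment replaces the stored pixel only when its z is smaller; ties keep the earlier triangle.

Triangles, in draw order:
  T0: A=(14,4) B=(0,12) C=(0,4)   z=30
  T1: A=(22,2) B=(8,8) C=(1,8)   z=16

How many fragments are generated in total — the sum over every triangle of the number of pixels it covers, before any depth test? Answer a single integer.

T0:
  2·area = 112
  edge (14, 4)→(0, 12): d=(-14,8) right/bottom  bias=-1
  edge (0, 12)→(0, 4): d=(0,-8) top-left  bias=+0
  edge (0, 4)→(14, 4): d=(14,0) top-left  bias=+0
    (0,2)@(1, 5): e=[90,8,14] → #
    (1,2)@(3, 5): e=[74,24,14] → #
    (2,2)@(5, 5): e=[58,40,14] → #
    (3,2)@(7, 5): e=[42,56,14] → #
    (4,2)@(9, 5): e=[26,72,14] → #
    (5,2)@(11, 5): e=[10,88,14] → #
    (6,2)@(13, 5): e=[-6,104,14] → ·
    (0,3)@(1, 7): e=[62,8,42] → #
    (4,3)@(9, 7): e=[-2,72,42] → ·
    (5,3)@(11, 7): e=[-18,88,42] → ·
    (0,4)@(1, 9): e=[34,8,70] → #
    (3,4)@(7, 9): e=[-14,56,70] → ·
  covered (14 px):
    · · · · · · · · · · · ·
    · · · · · · · · · · · ·
    # # # # # # · · · · · ·
    # # # # · · · · · · · ·
    # # # · · · · · · · · ·
    # · · · · · · · · · · ·
    · · · · · · · · · · · ·
    · · · · · · · · · · · ·
T1:
  2·area = 42
  edge (22, 2)→(8, 8): d=(-14,6) right/bottom  bias=-1
  edge (8, 8)→(1, 8): d=(-7,0) right/bottom  bias=-1
  edge (1, 8)→(22, 2): d=(21,-6) top-left  bias=+0
    (9,1)@(19, 3): e=[4,35,3] → #
    (10,1)@(21, 3): e=[-8,35,15] → ·
    (6,2)@(13, 5): e=[12,21,9] → #
    (7,2)@(15, 5): e=[0,21,21] → ·  [on edge]
    (9,2)@(19, 5): e=[-24,21,45] → ·
    (2,3)@(5, 7): e=[32,7,3] → #
    (3,3)@(7, 7): e=[20,7,15] → #
    (4,3)@(9, 7): e=[8,7,27] → #
    (5,3)@(11, 7): e=[-4,7,39] → ·
    (6,3)@(13, 7): e=[-16,7,51] → ·
    (2,4)@(5, 9): e=[4,-7,45] → ·
    (3,4)@(7, 9): e=[-8,-7,57] → ·
    (0,5)@(1, 11): e=[0,-21,63] → ·  [on edge]
  covered (5 px):
    · · · · · · · · · · · ·
    · · · · · · · · · # · ·
    · · · · · · # · · · · ·
    · · # # # · · · · · · ·
    · · · · · · · · · · · ·
    · · · · · · · · · · · ·
    · · · · · · · · · · · ·
    · · · · · · · · · · · ·

Answer: 19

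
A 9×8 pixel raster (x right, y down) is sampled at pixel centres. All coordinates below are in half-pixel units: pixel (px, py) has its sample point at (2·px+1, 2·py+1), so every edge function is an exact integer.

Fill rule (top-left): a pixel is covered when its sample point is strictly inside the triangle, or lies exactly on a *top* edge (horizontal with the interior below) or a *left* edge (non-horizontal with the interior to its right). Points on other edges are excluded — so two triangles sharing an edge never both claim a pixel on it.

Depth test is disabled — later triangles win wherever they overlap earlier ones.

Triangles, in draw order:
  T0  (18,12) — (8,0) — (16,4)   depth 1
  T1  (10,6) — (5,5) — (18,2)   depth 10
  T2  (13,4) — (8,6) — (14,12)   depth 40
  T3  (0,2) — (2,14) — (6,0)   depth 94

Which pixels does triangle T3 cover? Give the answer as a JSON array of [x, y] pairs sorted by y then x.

T0:
  2·area = 56
  edge (18, 12)→(8, 0): d=(-10,-12) top-left  bias=+0
  edge (8, 0)→(16, 4): d=(8,4) right/bottom  bias=-1
  edge (16, 4)→(18, 12): d=(2,8) right/bottom  bias=-1
    (4,0)@(9, 1): e=[2,4,50] → #
    (5,0)@(11, 1): e=[26,-4,34] → ·
    (4,1)@(9, 3): e=[-18,20,54] → ·
    (5,1)@(11, 3): e=[6,12,38] → #
    (6,1)@(13, 3): e=[30,4,22] → #
    (7,1)@(15, 3): e=[54,-4,6] → ·
    (5,2)@(11, 5): e=[-14,28,42] → ·
    (6,2)@(13, 5): e=[10,20,26] → #
    (7,2)@(15, 5): e=[34,12,10] → #
    (8,2)@(17, 5): e=[58,4,-6] → ·
    (6,3)@(13, 7): e=[-10,36,30] → ·
    (7,3)@(15, 7): e=[14,28,14] → #
  covered (7 px):
    · · · · # · · · ·
    · · · · · # # · ·
    · · · · · · # # ·
    · · · · · · · # ·
    · · · · · · · · #
    · · · · · · · · ·
    · · · · · · · · ·
    · · · · · · · · ·
T1:
  2·area = 28
  edge (10, 6)→(5, 5): d=(-5,-1) top-left  bias=+0
  edge (5, 5)→(18, 2): d=(13,-3) top-left  bias=+0
  edge (18, 2)→(10, 6): d=(-8,4) right/bottom  bias=-1
    (7,1)@(15, 3): e=[20,4,4] → #
    (8,1)@(17, 3): e=[22,10,-4] → ·
    (2,2)@(5, 5): e=[0,0,28] → #  [on edge]
    (3,2)@(7, 5): e=[2,6,20] → #
    (4,2)@(9, 5): e=[4,12,12] → #
    (5,2)@(11, 5): e=[6,18,4] → #
    (6,2)@(13, 5): e=[8,24,-4] → ·
    (7,2)@(15, 5): e=[10,30,-12] → ·
    (2,3)@(5, 7): e=[-10,26,12] → ·
    (3,3)@(7, 7): e=[-8,32,4] → ·
    (4,3)@(9, 7): e=[-6,38,-4] → ·
    (5,3)@(11, 7): e=[-4,44,-12] → ·
    (7,3)@(15, 7): e=[0,56,-28] → ·  [on edge]
  covered (5 px):
    · · · · · · · · ·
    · · · · · · · # ·
    · · # # # # · · ·
    · · · · · · · · ·
    · · · · · · · · ·
    · · · · · · · · ·
    · · · · · · · · ·
    · · · · · · · · ·
T2:
  2·area = 42  (B↔C swapped to make it positive)
  edge (13, 4)→(14, 12): d=(1,8) right/bottom  bias=-1
  edge (14, 12)→(8, 6): d=(-6,-6) top-left  bias=+0
  edge (8, 6)→(13, 4): d=(5,-2) top-left  bias=+0
    (1,0)@(3, 1): e=[77,0,-35] → ·  [on edge]
    (2,1)@(5, 3): e=[63,0,-21] → ·  [on edge]
    (3,2)@(7, 5): e=[49,0,-7] → ·  [on edge]
    (5,2)@(11, 5): e=[17,24,1] → #
    (6,2)@(13, 5): e=[1,36,5] → #
    (7,2)@(15, 5): e=[-15,48,9] → ·
    (4,3)@(9, 7): e=[35,0,7] → #  [on edge]
    (7,3)@(15, 7): e=[-13,36,19] → ·
    (4,4)@(9, 9): e=[37,-12,17] → ·
    (5,4)@(11, 9): e=[21,0,21] → #  [on edge]
    (7,4)@(15, 9): e=[-11,24,29] → ·
    (5,5)@(11, 11): e=[23,-12,31] → ·
    (6,5)@(13, 11): e=[7,0,35] → #  [on edge]
    (7,6)@(15, 13): e=[-7,0,49] → ·  [on edge]
    (8,7)@(17, 15): e=[-21,0,63] → ·  [on edge]
  covered (8 px):
    · · · · · · · · ·
    · · · · · · · · ·
    · · · · · # # · ·
    · · · · # # # · ·
    · · · · · # # · ·
    · · · · · · # · ·
    · · · · · · · · ·
    · · · · · · · · ·
T3:
  2·area = 76  (B↔C swapped to make it positive)
  edge (0, 2)→(6, 0): d=(6,-2) top-left  bias=+0
  edge (6, 0)→(2, 14): d=(-4,14) right/bottom  bias=-1
  edge (2, 14)→(0, 2): d=(-2,-12) top-left  bias=+0
    (1,0)@(3, 1): e=[0,38,38] → #  [on edge]
    (2,0)@(5, 1): e=[4,10,62] → #
    (3,0)@(7, 1): e=[8,-18,86] → ·
    (0,1)@(1, 3): e=[8,58,10] → #
    (3,1)@(7, 3): e=[20,-26,82] → ·
    (0,2)@(1, 5): e=[20,50,6] → #
    (2,2)@(5, 5): e=[28,-6,54] → ·
    (0,3)@(1, 7): e=[32,42,2] → #
    (2,3)@(5, 7): e=[40,-14,50] → ·
    (0,4)@(1, 9): e=[44,34,-2] → ·
    (1,4)@(3, 9): e=[48,6,22] → #
    (2,4)@(5, 9): e=[52,-22,46] → ·
  covered (10 px):
    · # # · · · · · ·
    # # # · · · · · ·
    # # · · · · · · ·
    # # · · · · · · ·
    · # · · · · · · ·
    · · · · · · · · ·
    · · · · · · · · ·
    · · · · · · · · ·

Final: [[1,0],[2,0],[0,1],[1,1],[2,1],[0,2],[1,2],[0,3],[1,3],[1,4]]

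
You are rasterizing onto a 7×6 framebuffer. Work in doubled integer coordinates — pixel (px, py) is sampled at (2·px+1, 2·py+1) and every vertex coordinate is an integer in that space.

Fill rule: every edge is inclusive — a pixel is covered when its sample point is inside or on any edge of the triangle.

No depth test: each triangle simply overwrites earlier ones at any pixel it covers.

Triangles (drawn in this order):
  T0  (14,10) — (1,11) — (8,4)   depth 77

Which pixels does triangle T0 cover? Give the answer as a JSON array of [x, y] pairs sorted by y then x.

T0:
  2·area = 84
  edge (14, 10)→(1, 11): d=(-13,1) inclusive
  edge (1, 11)→(8, 4): d=(7,-7) inclusive
  edge (8, 4)→(14, 10): d=(6,6) inclusive
    (2,0)@(5, 1): e=[126,-42,0] → ·  [on edge]
    (5,0)@(11, 1): e=[120,0,-36] → ·  [on edge]
    (3,1)@(7, 3): e=[98,-14,0] → ·  [on edge]
    (4,1)@(9, 3): e=[96,0,-12] → ·  [on edge]
    (3,2)@(7, 5): e=[72,0,12] → #  [on edge]
    (4,2)@(9, 5): e=[70,14,0] → #  [on edge]
    (5,2)@(11, 5): e=[68,28,-12] → ·
    (2,3)@(5, 7): e=[48,0,36] → #  [on edge]
    (5,3)@(11, 7): e=[42,42,0] → #  [on edge]
    (6,3)@(13, 7): e=[40,56,-12] → ·
    (1,4)@(3, 9): e=[24,0,60] → #  [on edge]
    (6,4)@(13, 9): e=[14,70,0] → #  [on edge]
    (0,5)@(1, 11): e=[0,0,84] → #  [on edge]
  covered (13 px):
    · · · · · · ·
    · · · · · · ·
    · · · # # · ·
    · · # # # # ·
    · # # # # # #
    # · · · · · ·

Final: [[3,2],[4,2],[2,3],[3,3],[4,3],[5,3],[1,4],[2,4],[3,4],[4,4],[5,4],[6,4],[0,5]]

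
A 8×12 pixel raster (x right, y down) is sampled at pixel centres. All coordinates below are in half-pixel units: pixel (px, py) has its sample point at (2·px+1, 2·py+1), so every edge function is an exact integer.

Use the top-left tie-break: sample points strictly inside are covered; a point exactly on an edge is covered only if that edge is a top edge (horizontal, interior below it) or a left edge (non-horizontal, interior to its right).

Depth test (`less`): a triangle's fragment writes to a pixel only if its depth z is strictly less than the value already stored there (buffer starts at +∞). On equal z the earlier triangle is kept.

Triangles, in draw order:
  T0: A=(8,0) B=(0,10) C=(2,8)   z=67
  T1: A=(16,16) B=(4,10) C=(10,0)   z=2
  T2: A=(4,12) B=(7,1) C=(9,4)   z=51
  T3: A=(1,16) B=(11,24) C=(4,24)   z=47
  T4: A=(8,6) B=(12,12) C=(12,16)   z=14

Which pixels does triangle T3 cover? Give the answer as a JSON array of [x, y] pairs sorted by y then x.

T0:
  2·area = 4  (B↔C swapped to make it positive)
  edge (8, 0)→(2, 8): d=(-6,8) right/bottom  bias=-1
  edge (2, 8)→(0, 10): d=(-2,2) right/bottom  bias=-1
  edge (0, 10)→(8, 0): d=(8,-10) top-left  bias=+0
    (4,0)@(9, 1): e=[-14,0,18] → ·  [on edge]
    (3,1)@(7, 3): e=[-10,0,14] → ·  [on edge]
    (2,2)@(5, 5): e=[-6,0,10] → ·  [on edge]
    (1,3)@(3, 7): e=[-2,0,6] → ·  [on edge]
    (0,4)@(1, 9): e=[2,0,2] → ·  [on edge]
  covered (0 px):
    · · · · · · · ·
    · · · · · · · ·
    · · · · · · · ·
    · · · · · · · ·
    · · · · · · · ·
    · · · · · · · ·
    · · · · · · · ·
    · · · · · · · ·
    · · · · · · · ·
    · · · · · · · ·
    · · · · · · · ·
    · · · · · · · ·
T1:
  2·area = 156
  edge (16, 16)→(4, 10): d=(-12,-6) top-left  bias=+0
  edge (4, 10)→(10, 0): d=(6,-10) top-left  bias=+0
  edge (10, 0)→(16, 16): d=(6,16) right/bottom  bias=-1
    (4,1)@(9, 3): e=[114,8,34] → █
    (5,1)@(11, 3): e=[126,28,2] → █
    (6,1)@(13, 3): e=[138,48,-30] → ·
    (3,2)@(7, 5): e=[78,0,78] → █  [on edge]
    (6,2)@(13, 5): e=[114,60,-18] → ·
    (3,3)@(7, 7): e=[54,12,90] → █
    (6,3)@(13, 7): e=[90,72,-6] → ·
    (2,4)@(5, 9): e=[18,4,134] → █
    (6,4)@(13, 9): e=[66,84,6] → █
    (7,4)@(15, 9): e=[78,104,-26] → ·
    (2,5)@(5, 11): e=[-6,16,146] → ·
    (3,5)@(7, 11): e=[6,36,114] → █
    (0,7)@(1, 15): e=[-78,0,234] → ·  [on edge]
  covered (20 px):
    · · · · · · · ·
    · · · · █ █ · ·
    · · · █ █ █ · ·
    · · · █ █ █ · ·
    · · █ █ █ █ █ ·
    · · · █ █ █ █ ·
    · · · · · █ █ ·
    · · · · · · · █
    · · · · · · · ·
    · · · · · · · ·
    · · · · · · · ·
    · · · · · · · ·
T2:
  2·area = 31
  edge (4, 12)→(7, 1): d=(3,-11) top-left  bias=+0
  edge (7, 1)→(9, 4): d=(2,3) right/bottom  bias=-1
  edge (9, 4)→(4, 12): d=(-5,8) right/bottom  bias=-1
    (3,0)@(7, 1): e=[0,0,31] → ·  [on edge]
    (3,1)@(7, 3): e=[6,4,21] → █
    (4,1)@(9, 3): e=[28,-2,5] → ·
    (3,2)@(7, 5): e=[12,8,11] → █
    (4,2)@(9, 5): e=[34,2,-5] → ·
    (3,3)@(7, 7): e=[18,12,1] → █
    (4,3)@(9, 7): e=[40,6,-15] → ·
    (5,3)@(11, 7): e=[62,0,-31] → ·  [on edge]
    (2,4)@(5, 9): e=[2,22,7] → █
    (3,4)@(7, 9): e=[24,16,-9] → ·
    (2,5)@(5, 11): e=[8,26,-3] → ·
    (7,6)@(15, 13): e=[124,0,-93] → ·  [on edge]
    (0,11)@(1, 23): e=[0,62,-31] → ·  [on edge]
  covered (4 px):
    · · · · · · · ·
    · · · █ · · · ·
    · · · █ · · · ·
    · · · █ · · · ·
    · · █ · · · · ·
    · · · · · · · ·
    · · · · · · · ·
    · · · · · · · ·
    · · · · · · · ·
    · · · · · · · ·
    · · · · · · · ·
    · · · · · · · ·
T3:
  2·area = 56
  edge (1, 16)→(11, 24): d=(10,8) right/bottom  bias=-1
  edge (11, 24)→(4, 24): d=(-7,0) right/bottom  bias=-1
  edge (4, 24)→(1, 16): d=(-3,-8) top-left  bias=+0
    (1,9)@(3, 19): e=[14,35,7] → █
    (2,9)@(5, 19): e=[-2,35,23] → ·
    (1,10)@(3, 21): e=[34,21,1] → █
    (2,10)@(5, 21): e=[18,21,17] → █
    (3,10)@(7, 21): e=[2,21,33] → █
    (4,10)@(9, 21): e=[-14,21,49] → ·
    (1,11)@(3, 23): e=[54,7,-5] → ·
    (2,11)@(5, 23): e=[38,7,11] → █
    (4,11)@(9, 23): e=[6,7,43] → █
    (5,11)@(11, 23): e=[-10,7,59] → ·
  covered (7 px):
    · · · · · · · ·
    · · · · · · · ·
    · · · · · · · ·
    · · · · · · · ·
    · · · · · · · ·
    · · · · · · · ·
    · · · · · · · ·
    · · · · · · · ·
    · · · · · · · ·
    · █ · · · · · ·
    · █ █ █ · · · ·
    · · █ █ █ · · ·
T4:
  2·area = 16
  edge (8, 6)→(12, 12): d=(4,6) right/bottom  bias=-1
  edge (12, 12)→(12, 16): d=(0,4) right/bottom  bias=-1
  edge (12, 16)→(8, 6): d=(-4,-10) top-left  bias=+0
    (5,5)@(11, 11): e=[2,4,10] → █
    (6,5)@(13, 11): e=[-10,-4,30] → ·
    (5,6)@(11, 13): e=[10,4,2] → █
    (6,6)@(13, 13): e=[-2,-4,22] → ·
    (5,7)@(11, 15): e=[18,4,-6] → ·
  covered (2 px):
    · · · · · · · ·
    · · · · · · · ·
    · · · · · · · ·
    · · · · · · · ·
    · · · · · · · ·
    · · · · · █ · ·
    · · · · · █ · ·
    · · · · · · · ·
    · · · · · · · ·
    · · · · · · · ·
    · · · · · · · ·
    · · · · · · · ·

Answer: [[1,9],[1,10],[2,10],[3,10],[2,11],[3,11],[4,11]]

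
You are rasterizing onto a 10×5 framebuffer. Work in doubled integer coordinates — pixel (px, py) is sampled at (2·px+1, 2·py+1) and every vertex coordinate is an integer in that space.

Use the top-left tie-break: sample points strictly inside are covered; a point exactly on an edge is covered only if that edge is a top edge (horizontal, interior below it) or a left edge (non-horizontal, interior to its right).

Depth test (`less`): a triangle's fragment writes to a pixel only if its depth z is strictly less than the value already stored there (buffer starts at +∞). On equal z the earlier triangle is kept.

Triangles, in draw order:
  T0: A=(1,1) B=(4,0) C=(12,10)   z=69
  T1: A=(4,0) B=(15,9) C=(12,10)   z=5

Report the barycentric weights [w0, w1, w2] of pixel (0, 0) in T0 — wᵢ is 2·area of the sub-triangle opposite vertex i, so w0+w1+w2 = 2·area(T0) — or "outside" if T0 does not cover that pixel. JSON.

T0:
  2·area = 38
  edge (1, 1)→(4, 0): d=(3,-1) top-left  bias=+0
  edge (4, 0)→(12, 10): d=(8,10) right/bottom  bias=-1
  edge (12, 10)→(1, 1): d=(-11,-9) top-left  bias=+0
    (0,0)@(1, 1): e=[0,38,0] → #  [on edge]
    (1,0)@(3, 1): e=[2,18,18] → #
    (2,0)@(5, 1): e=[4,-2,36] → ·
    (0,1)@(1, 3): e=[6,54,-22] → ·
    (1,1)@(3, 3): e=[8,34,-4] → ·
    (2,1)@(5, 3): e=[10,14,14] → #
    (3,1)@(7, 3): e=[12,-6,32] → ·
    (2,2)@(5, 5): e=[16,30,-8] → ·
    (3,2)@(7, 5): e=[18,10,10] → #
    (4,2)@(9, 5): e=[20,-10,28] → ·
    (3,3)@(7, 7): e=[24,26,-12] → ·
    (4,3)@(9, 7): e=[26,6,6] → #
  covered (6 px):
    # # · · · · · · · ·
    · · # · · · · · · ·
    · · · # · · · · · ·
    · · · · # · · · · ·
    · · · · · # · · · ·
T1:
  2·area = 38
  edge (4, 0)→(15, 9): d=(11,9) right/bottom  bias=-1
  edge (15, 9)→(12, 10): d=(-3,1) right/bottom  bias=-1
  edge (12, 10)→(4, 0): d=(-8,-10) top-left  bias=+0
    (2,0)@(5, 1): e=[2,34,2] → #
    (3,0)@(7, 1): e=[-16,32,22] → ·
    (2,1)@(5, 3): e=[24,28,-14] → ·
    (3,1)@(7, 3): e=[6,26,6] → #
    (4,1)@(9, 3): e=[-12,24,26] → ·
    (3,2)@(7, 5): e=[28,20,-10] → ·
    (4,2)@(9, 5): e=[10,18,10] → #
    (5,2)@(11, 5): e=[-8,16,30] → ·
    (4,3)@(9, 7): e=[32,12,-6] → ·
    (5,3)@(11, 7): e=[14,10,14] → #
    (6,3)@(13, 7): e=[-4,8,34] → ·
    (5,4)@(11, 9): e=[36,4,-2] → ·
    (7,4)@(15, 9): e=[0,0,38] → ·  [on edge]
  covered (5 px):
    · · # · · · · · · ·
    · · · # · · · · · ·
    · · · · # · · · · ·
    · · · · · # · · · ·
    · · · · · · # · · ·

Final: [38,0,0]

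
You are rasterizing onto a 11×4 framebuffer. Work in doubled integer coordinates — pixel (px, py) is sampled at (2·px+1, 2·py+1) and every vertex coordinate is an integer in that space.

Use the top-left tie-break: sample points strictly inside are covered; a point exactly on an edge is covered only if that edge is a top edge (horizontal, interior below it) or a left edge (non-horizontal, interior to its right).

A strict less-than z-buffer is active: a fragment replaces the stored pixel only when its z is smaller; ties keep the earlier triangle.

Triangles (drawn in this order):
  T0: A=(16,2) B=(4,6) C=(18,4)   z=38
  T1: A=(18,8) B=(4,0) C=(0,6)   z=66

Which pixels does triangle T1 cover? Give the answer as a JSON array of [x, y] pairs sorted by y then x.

T0:
  2·area = 32  (B↔C swapped to make it positive)
  edge (16, 2)→(18, 4): d=(2,2) right/bottom  bias=-1
  edge (18, 4)→(4, 6): d=(-14,2) right/bottom  bias=-1
  edge (4, 6)→(16, 2): d=(12,-4) top-left  bias=+0
    (7,0)@(15, 1): e=[0,48,-16] → ·  [on edge]
    (9,0)@(19, 1): e=[-8,40,0] → ·  [on edge]
    (6,1)@(13, 3): e=[8,24,0] → █  [on edge]
    (7,1)@(15, 3): e=[4,20,8] → █
    (8,1)@(17, 3): e=[0,16,16] → ·  [on edge]
    (3,2)@(7, 5): e=[24,8,0] → █  [on edge]
    (4,2)@(9, 5): e=[20,4,8] → █
    (5,2)@(11, 5): e=[16,0,16] → ·  [on edge]
    (6,2)@(13, 5): e=[12,-4,24] → ·
    (7,2)@(15, 5): e=[8,-8,32] → ·
    (9,2)@(19, 5): e=[0,-16,48] → ·  [on edge]
    (0,3)@(1, 7): e=[40,-8,0] → ·  [on edge]
    (10,3)@(21, 7): e=[0,-48,80] → ·  [on edge]
  covered (4 px):
    · · · · · · · · · · ·
    · · · · · · █ █ · · ·
    · · · █ █ · · · · · ·
    · · · · · · · · · · ·
T1:
  2·area = 116  (B↔C swapped to make it positive)
  edge (18, 8)→(0, 6): d=(-18,-2) top-left  bias=+0
  edge (0, 6)→(4, 0): d=(4,-6) top-left  bias=+0
  edge (4, 0)→(18, 8): d=(14,8) right/bottom  bias=-1
    (2,0)@(5, 1): e=[100,10,6] → █
    (3,0)@(7, 1): e=[104,22,-10] → ·
    (1,1)@(3, 3): e=[60,6,50] → █
    (3,1)@(7, 3): e=[68,30,18] → █
    (4,1)@(9, 3): e=[72,42,2] → █
    (5,1)@(11, 3): e=[76,54,-14] → ·
    (0,2)@(1, 5): e=[20,2,94] → █
    (5,2)@(11, 5): e=[40,62,14] → █
    (6,2)@(13, 5): e=[44,74,-2] → ·
    (0,3)@(1, 7): e=[-16,10,122] → ·
    (1,3)@(3, 7): e=[-12,22,106] → ·
    (2,3)@(5, 7): e=[-8,34,90] → ·
    (4,3)@(9, 7): e=[0,58,58] → █  [on edge]
  covered (15 px):
    · · █ · · · · · · · ·
    · █ █ █ █ · · · · · ·
    █ █ █ █ █ █ · · · · ·
    · · · · █ █ █ █ · · ·

Answer: [[2,0],[1,1],[2,1],[3,1],[4,1],[0,2],[1,2],[2,2],[3,2],[4,2],[5,2],[4,3],[5,3],[6,3],[7,3]]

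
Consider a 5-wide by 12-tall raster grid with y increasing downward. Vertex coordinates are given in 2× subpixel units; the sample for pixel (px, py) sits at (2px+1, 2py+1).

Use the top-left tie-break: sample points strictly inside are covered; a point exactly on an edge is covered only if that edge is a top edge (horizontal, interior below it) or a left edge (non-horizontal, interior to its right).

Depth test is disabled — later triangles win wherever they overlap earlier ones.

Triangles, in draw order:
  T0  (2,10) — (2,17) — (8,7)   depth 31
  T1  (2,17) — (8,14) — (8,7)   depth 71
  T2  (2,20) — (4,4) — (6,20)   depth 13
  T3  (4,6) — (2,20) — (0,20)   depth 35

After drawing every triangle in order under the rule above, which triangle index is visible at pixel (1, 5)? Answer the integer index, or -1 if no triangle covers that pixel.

T0:
  2·area = 42  (B↔C swapped to make it positive)
  edge (2, 10)→(8, 7): d=(6,-3) top-left  bias=+0
  edge (8, 7)→(2, 17): d=(-6,10) right/bottom  bias=-1
  edge (2, 17)→(2, 10): d=(0,-7) top-left  bias=+0
    (2,4)@(5, 9): e=[3,18,21] → X
    (3,4)@(7, 9): e=[9,-2,35] → .
    (1,5)@(3, 11): e=[9,26,7] → X
    (3,5)@(7, 11): e=[21,-14,35] → .
    (1,6)@(3, 13): e=[21,14,7] → X
    (2,6)@(5, 13): e=[27,-6,21] → .
    (1,7)@(3, 15): e=[33,2,7] → X
    (2,7)@(5, 15): e=[39,-18,21] → .
    (1,8)@(3, 17): e=[45,-10,7] → .
  covered (5 px):
    . . . . .
    . . . . .
    . . . . .
    . . . . .
    . . X . .
    . X X . .
    . X . . .
    . X . . .
    . . . . .
    . . . . .
    . . . . .
    . . . . .
T1:
  2·area = 42  (B↔C swapped to make it positive)
  edge (2, 17)→(8, 7): d=(6,-10) top-left  bias=+0
  edge (8, 7)→(8, 14): d=(0,7) right/bottom  bias=-1
  edge (8, 14)→(2, 17): d=(-6,3) right/bottom  bias=-1
    (3,4)@(7, 9): e=[2,7,33] → X
    (4,4)@(9, 9): e=[22,-7,27] → .
    (3,5)@(7, 11): e=[14,7,21] → X
    (4,5)@(9, 11): e=[34,-7,15] → .
    (2,6)@(5, 13): e=[6,21,15] → X
    (4,6)@(9, 13): e=[46,-7,3] → .
    (2,7)@(5, 15): e=[18,21,3] → X
    (3,7)@(7, 15): e=[38,7,-3] → .
    (2,8)@(5, 17): e=[30,21,-9] → .
  covered (5 px):
    . . . . .
    . . . . .
    . . . . .
    . . . . .
    . . . X .
    . . . X .
    . . X X .
    . . X . .
    . . . . .
    . . . . .
    . . . . .
    . . . . .
T2:
  2·area = 64
  edge (2, 20)→(4, 4): d=(2,-16) top-left  bias=+0
  edge (4, 4)→(6, 20): d=(2,16) right/bottom  bias=-1
  edge (6, 20)→(2, 20): d=(-4,0) right/bottom  bias=-1
    (1,6)@(3, 13): e=[2,34,28] → X
    (2,6)@(5, 13): e=[34,2,28] → X
    (3,6)@(7, 13): e=[66,-30,28] → .
    (1,7)@(3, 15): e=[6,38,20] → X
    (3,7)@(7, 15): e=[70,-26,20] → .
    (1,8)@(3, 17): e=[10,42,12] → X
    (3,8)@(7, 17): e=[74,-22,12] → .
    (1,9)@(3, 19): e=[14,46,4] → X
    (3,9)@(7, 19): e=[78,-18,4] → .
    (1,10)@(3, 21): e=[18,50,-4] → .
    (2,10)@(5, 21): e=[50,18,-4] → .
  covered (8 px):
    . . . . .
    . . . . .
    . . . . .
    . . . . .
    . . . . .
    . . . . .
    . X X . .
    . X X . .
    . X X . .
    . X X . .
    . . . . .
    . . . . .
T3:
  2·area = 28
  edge (4, 6)→(2, 20): d=(-2,14) right/bottom  bias=-1
  edge (2, 20)→(0, 20): d=(-2,0) right/bottom  bias=-1
  edge (0, 20)→(4, 6): d=(4,-14) top-left  bias=+0
    (1,5)@(3, 11): e=[4,18,6] → X
    (2,5)@(5, 11): e=[-24,18,34] → .
    (1,6)@(3, 13): e=[0,14,14] → .  [on edge]
    (0,8)@(1, 17): e=[20,6,2] → X
    (1,8)@(3, 17): e=[-8,6,30] → .
    (0,9)@(1, 19): e=[16,2,10] → X
    (1,9)@(3, 19): e=[-12,2,38] → .
    (0,10)@(1, 21): e=[12,-2,18] → .
  covered (3 px):
    . . . . .
    . . . . .
    . . . . .
    . . . . .
    . . . . .
    . X . . .
    . . . . .
    . . . . .
    X . . . .
    X . . . .
    . . . . .
    . . . . .

Z-buffer (winner per pixel, '.' = empty):
  . . . . .
  . . . . .
  . . . . .
  . . . . .
  . . 0 1 .
  . 3 0 1 .
  . 2 2 1 .
  . 2 2 . .
  3 2 2 . .
  3 2 2 . .
  . . . . .
  . . . . .

Answer: 3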